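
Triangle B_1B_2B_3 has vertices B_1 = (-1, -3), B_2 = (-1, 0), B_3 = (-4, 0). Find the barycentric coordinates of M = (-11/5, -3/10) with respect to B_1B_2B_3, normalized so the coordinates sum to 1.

(1/10, 1/2, 2/5)

Signed area of the reference triangle: [B_1B_2B_3] = ½·((-1)·(0−0) + (-1)·(0−(-3)) + (-4)·(-3−0)) = ½·(0 − 3 + 12) = 9/2.
[MB_2B_3] = ½·((-11/5)·(0−0) + (-1)·(0−(-3/10)) + (-4)·(-3/10−0)) = ½·(0 − 3/10 + 6/5) = 9/20, so the B_1-coordinate is (9/20)/(9/2) = 1/10.
[B_1MB_3] = ½·((-1)·(-3/10−0) + (-11/5)·(0−(-3)) + (-4)·(-3−(-3/10))) = ½·(3/10 − 33/5 + 54/5) = 9/4, so the B_2-coordinate is 1/2.
[B_1B_2M] = ½·((-1)·(0−(-3/10)) + (-1)·(-3/10−(-3)) + (-11/5)·(-3−0)) = ½·(-3/10 − 27/10 + 33/5) = 9/5, so the B_3-coordinate is 2/5.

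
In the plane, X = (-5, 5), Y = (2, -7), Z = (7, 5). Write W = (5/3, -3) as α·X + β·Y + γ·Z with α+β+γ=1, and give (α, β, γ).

(1/6, 2/3, 1/6)

Signed area of the reference triangle: [XYZ] = ½·((-5)·(-7−5) + 2·(5−5) + 7·(5−(-7))) = ½·(60 + 0 + 84) = 72.
[WYZ] = ½·((5/3)·(-7−5) + 2·(5−(-3)) + 7·(-3−(-7))) = ½·(-20 + 16 + 28) = 12, so the X-coordinate is 12/72 = 1/6.
[XWZ] = ½·((-5)·(-3−5) + (5/3)·(5−5) + 7·(5−(-3))) = ½·(40 + 0 + 56) = 48, so the Y-coordinate is 2/3.
[XYW] = ½·((-5)·(-7−(-3)) + 2·(-3−5) + (5/3)·(5−(-7))) = ½·(20 − 16 + 20) = 12, so the Z-coordinate is 1/6.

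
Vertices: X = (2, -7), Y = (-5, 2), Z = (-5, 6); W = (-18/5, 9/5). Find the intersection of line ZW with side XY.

(-8/3, -1)

Barycentric coordinates of W with respect to XYZ: (1/5, 2/5, 2/5).
On side XY the Z-coordinate is zero; dropping W's Z-weight 2/5 and renormalizing the remaining 1/5 : 2/5 gives weights 1/3, 2/3 on X, Y.
V = (1/3)·(2, -7) + (2/3)·(-5, 2) = (-8/3, -1).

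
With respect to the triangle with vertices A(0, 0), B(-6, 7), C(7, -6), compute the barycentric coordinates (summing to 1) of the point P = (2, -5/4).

(1/4, 1/4, 1/2)

Signed area of the reference triangle: [ABC] = ½·(0·(7−(-6)) + (-6)·(-6−0) + 7·(0−7)) = ½·(0 + 36 − 49) = -13/2.
[PBC] = ½·(2·(7−(-6)) + (-6)·(-6−(-5/4)) + 7·(-5/4−7)) = ½·(26 + 57/2 − 231/4) = -13/8, so the A-coordinate is (-13/8)/(-13/2) = 1/4.
[APC] = ½·(0·(-5/4−(-6)) + 2·(-6−0) + 7·(0−(-5/4))) = ½·(0 − 12 + 35/4) = -13/8, so the B-coordinate is 1/4.
[ABP] = ½·(0·(7−(-5/4)) + (-6)·(-5/4−0) + 2·(0−7)) = ½·(0 + 15/2 − 14) = -13/4, so the C-coordinate is 1/2.
Check: 1/4 + 1/4 + 1/2 = 1.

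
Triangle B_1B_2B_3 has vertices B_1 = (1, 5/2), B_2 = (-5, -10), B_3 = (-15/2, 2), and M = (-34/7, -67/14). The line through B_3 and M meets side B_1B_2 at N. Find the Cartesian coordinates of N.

(-19/5, -15/2)

Barycentric coordinates of M with respect to B_1B_2B_3: (1/7, 4/7, 2/7).
On side B_1B_2 the B_3-coordinate is zero; dropping M's B_3-weight 2/7 and renormalizing the remaining 1/7 : 4/7 gives weights 1/5, 4/5 on B_1, B_2.
N = (1/5)·(1, 5/2) + (4/5)·(-5, -10) = (-19/5, -15/2).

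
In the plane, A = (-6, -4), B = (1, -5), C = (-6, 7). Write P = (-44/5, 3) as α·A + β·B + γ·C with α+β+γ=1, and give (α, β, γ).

(4/5, -2/5, 3/5)

Signed area of the reference triangle: [ABC] = ½·((-6)·(-5−7) + 1·(7−(-4)) + (-6)·(-4−(-5))) = ½·(72 + 11 − 6) = 77/2.
[PBC] = ½·((-44/5)·(-5−7) + 1·(7−3) + (-6)·(3−(-5))) = ½·(528/5 + 4 − 48) = 154/5, so the A-coordinate is (154/5)/(77/2) = 4/5.
[APC] = ½·((-6)·(3−7) + (-44/5)·(7−(-4)) + (-6)·(-4−3)) = ½·(24 − 484/5 + 42) = -77/5, so the B-coordinate is -2/5.
[ABP] = ½·((-6)·(-5−3) + 1·(3−(-4)) + (-44/5)·(-4−(-5))) = ½·(48 + 7 − 44/5) = 231/10, so the C-coordinate is 3/5.
Check: 4/5 − 2/5 + 3/5 = 1.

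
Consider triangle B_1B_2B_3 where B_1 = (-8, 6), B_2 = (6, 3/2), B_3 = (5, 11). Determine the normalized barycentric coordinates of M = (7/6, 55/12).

(1/3, 1/2, 1/6)

Signed area of the reference triangle: [B_1B_2B_3] = ½·((-8)·(3/2−11) + 6·(11−6) + 5·(6−(3/2))) = ½·(76 + 30 + 45/2) = 257/4.
[MB_2B_3] = ½·((7/6)·(3/2−11) + 6·(11−(55/12)) + 5·(55/12−(3/2))) = ½·(-133/12 + 77/2 + 185/12) = 257/12, so the B_1-coordinate is (257/12)/(257/4) = 1/3.
[B_1MB_3] = ½·((-8)·(55/12−11) + (7/6)·(11−6) + 5·(6−(55/12))) = ½·(154/3 + 35/6 + 85/12) = 257/8, so the B_2-coordinate is 1/2.
[B_1B_2M] = ½·((-8)·(3/2−(55/12)) + 6·(55/12−6) + (7/6)·(6−(3/2))) = ½·(74/3 − 17/2 + 21/4) = 257/24, so the B_3-coordinate is 1/6.
Check: 1/3 + 1/2 + 1/6 = 1.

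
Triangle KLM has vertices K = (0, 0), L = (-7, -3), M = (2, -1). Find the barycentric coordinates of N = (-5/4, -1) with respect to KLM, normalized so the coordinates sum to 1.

(1/2, 1/4, 1/4)

Signed area of the reference triangle: [KLM] = ½·(0·(-3−(-1)) + (-7)·(-1−0) + 2·(0−(-3))) = ½·(0 + 7 + 6) = 13/2.
[NLM] = ½·((-5/4)·(-3−(-1)) + (-7)·(-1−(-1)) + 2·(-1−(-3))) = ½·(5/2 + 0 + 4) = 13/4, so the K-coordinate is (13/4)/(13/2) = 1/2.
[KNM] = ½·(0·(-1−(-1)) + (-5/4)·(-1−0) + 2·(0−(-1))) = ½·(0 + 5/4 + 2) = 13/8, so the L-coordinate is 1/4.
[KLN] = ½·(0·(-3−(-1)) + (-7)·(-1−0) + (-5/4)·(0−(-3))) = ½·(0 + 7 − 15/4) = 13/8, so the M-coordinate is 1/4.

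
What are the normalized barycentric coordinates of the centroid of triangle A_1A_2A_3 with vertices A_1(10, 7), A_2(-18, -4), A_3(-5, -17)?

The centroid is the average of the vertices, so each weight is 1/3.

(1/3, 1/3, 1/3)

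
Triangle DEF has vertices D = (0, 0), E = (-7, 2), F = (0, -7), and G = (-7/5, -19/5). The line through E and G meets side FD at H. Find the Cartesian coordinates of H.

(0, -21/4)

Barycentric coordinates of G with respect to DEF: (1/5, 1/5, 3/5).
On side FD the E-coordinate is zero; dropping G's E-weight 1/5 and renormalizing the remaining 3/5 : 1/5 gives weights 3/4, 1/4 on F, D.
H = (3/4)·(0, -7) + (1/4)·(0, 0) = (0, -21/4).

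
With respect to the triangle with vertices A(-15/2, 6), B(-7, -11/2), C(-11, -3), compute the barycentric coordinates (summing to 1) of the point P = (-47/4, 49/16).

(1/2, -5/8, 9/8)

Signed area of the reference triangle: [ABC] = ½·((-15/2)·(-11/2−(-3)) + (-7)·(-3−6) + (-11)·(6−(-11/2))) = ½·(75/4 + 63 − 253/2) = -179/8.
[PBC] = ½·((-47/4)·(-11/2−(-3)) + (-7)·(-3−(49/16)) + (-11)·(49/16−(-11/2))) = ½·(235/8 + 679/16 − 1507/16) = -179/16, so the A-coordinate is (-179/16)/(-179/8) = 1/2.
[APC] = ½·((-15/2)·(49/16−(-3)) + (-47/4)·(-3−6) + (-11)·(6−(49/16))) = ½·(-1455/32 + 423/4 − 517/16) = 895/64, so the B-coordinate is -5/8.
[ABP] = ½·((-15/2)·(-11/2−(49/16)) + (-7)·(49/16−6) + (-47/4)·(6−(-11/2))) = ½·(2055/32 + 329/16 − 1081/8) = -1611/64, so the C-coordinate is 9/8.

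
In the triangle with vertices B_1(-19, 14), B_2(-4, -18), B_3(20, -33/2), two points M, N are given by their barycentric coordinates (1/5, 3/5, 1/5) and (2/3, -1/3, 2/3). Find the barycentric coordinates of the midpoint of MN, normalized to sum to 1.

(13/30, 2/15, 13/30)

Since both coordinate triples sum to 1, the midpoint's barycentrics are the componentwise average.
(1/5+2/3)/2 = 13/30; similarly 2/15 and 13/30.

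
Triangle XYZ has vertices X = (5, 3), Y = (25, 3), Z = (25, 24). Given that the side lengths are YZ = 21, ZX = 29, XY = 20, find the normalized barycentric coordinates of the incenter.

The incenter has barycentric coordinates proportional to the opposite side lengths: (21 : 29 : 20).
Normalizing by 21+29+20 = 70 gives (3/10, 29/70, 2/7).

(3/10, 29/70, 2/7)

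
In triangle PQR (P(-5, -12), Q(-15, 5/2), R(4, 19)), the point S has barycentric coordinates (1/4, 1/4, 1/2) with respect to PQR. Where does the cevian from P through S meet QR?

Line PS meets QR where the P-coordinate vanishes; zeroing S's P-weight and renormalizing leaves Q, R-weights 1/4 : 1/2 → (1/3, 2/3).
So T = (1/3)·Q + (2/3)·R = (-7/3, 27/2).

(-7/3, 27/2)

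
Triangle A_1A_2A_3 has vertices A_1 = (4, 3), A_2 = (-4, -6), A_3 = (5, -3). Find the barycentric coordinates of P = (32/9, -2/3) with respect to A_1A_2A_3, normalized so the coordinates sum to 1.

Signed area of the reference triangle: [A_1A_2A_3] = ½·(4·(-6−(-3)) + (-4)·(-3−3) + 5·(3−(-6))) = ½·(-12 + 24 + 45) = 57/2.
[PA_2A_3] = ½·((32/9)·(-6−(-3)) + (-4)·(-3−(-2/3)) + 5·(-2/3−(-6))) = ½·(-32/3 + 28/3 + 80/3) = 38/3, so the A_1-coordinate is (38/3)/(57/2) = 4/9.
[A_1PA_3] = ½·(4·(-2/3−(-3)) + (32/9)·(-3−3) + 5·(3−(-2/3))) = ½·(28/3 − 64/3 + 55/3) = 19/6, so the A_2-coordinate is 1/9.
[A_1A_2P] = ½·(4·(-6−(-2/3)) + (-4)·(-2/3−3) + (32/9)·(3−(-6))) = ½·(-64/3 + 44/3 + 32) = 38/3, so the A_3-coordinate is 4/9.
Check: 4/9 + 1/9 + 4/9 = 1.

(4/9, 1/9, 4/9)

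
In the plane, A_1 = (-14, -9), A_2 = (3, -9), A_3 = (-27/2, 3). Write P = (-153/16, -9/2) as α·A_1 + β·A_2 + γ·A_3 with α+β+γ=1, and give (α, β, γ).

(3/8, 1/4, 3/8)

Signed area of the reference triangle: [A_1A_2A_3] = ½·((-14)·(-9−3) + 3·(3−(-9)) + (-27/2)·(-9−(-9))) = ½·(168 + 36 + 0) = 102.
[PA_2A_3] = ½·((-153/16)·(-9−3) + 3·(3−(-9/2)) + (-27/2)·(-9/2−(-9))) = ½·(459/4 + 45/2 − 243/4) = 153/4, so the A_1-coordinate is (153/4)/102 = 3/8.
[A_1PA_3] = ½·((-14)·(-9/2−3) + (-153/16)·(3−(-9)) + (-27/2)·(-9−(-9/2))) = ½·(105 − 459/4 + 243/4) = 51/2, so the A_2-coordinate is 1/4.
[A_1A_2P] = ½·((-14)·(-9−(-9/2)) + 3·(-9/2−(-9)) + (-153/16)·(-9−(-9))) = ½·(63 + 27/2 + 0) = 153/4, so the A_3-coordinate is 3/8.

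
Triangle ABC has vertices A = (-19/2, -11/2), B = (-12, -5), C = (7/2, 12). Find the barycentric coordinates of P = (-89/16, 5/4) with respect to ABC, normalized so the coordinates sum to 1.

(1/4, 3/8, 3/8)

Signed area of the reference triangle: [ABC] = ½·((-19/2)·(-5−12) + (-12)·(12−(-11/2)) + (7/2)·(-11/2−(-5))) = ½·(323/2 − 210 − 7/4) = -201/8.
[PBC] = ½·((-89/16)·(-5−12) + (-12)·(12−(5/4)) + (7/2)·(5/4−(-5))) = ½·(1513/16 − 129 + 175/8) = -201/32, so the A-coordinate is (-201/32)/(-201/8) = 1/4.
[APC] = ½·((-19/2)·(5/4−12) + (-89/16)·(12−(-11/2)) + (7/2)·(-11/2−(5/4))) = ½·(817/8 − 3115/32 − 189/8) = -603/64, so the B-coordinate is 3/8.
[ABP] = ½·((-19/2)·(-5−(5/4)) + (-12)·(5/4−(-11/2)) + (-89/16)·(-11/2−(-5))) = ½·(475/8 − 81 + 89/32) = -603/64, so the C-coordinate is 3/8.
Check: 1/4 + 3/8 + 3/8 = 1.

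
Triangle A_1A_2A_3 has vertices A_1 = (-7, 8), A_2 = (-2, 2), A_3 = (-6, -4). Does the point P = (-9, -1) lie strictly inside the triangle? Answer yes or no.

no

Barycentric coordinates of P: (5/9, -11/18, 19/18).
The three coordinates are positive, negative, positive; a point is interior exactly when all three are positive.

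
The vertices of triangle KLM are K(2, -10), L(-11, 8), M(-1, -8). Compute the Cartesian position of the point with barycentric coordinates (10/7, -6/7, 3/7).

(83/7, -172/7)

N = (10/7)·K + (-6/7)·L + (3/7)·M.
x-coordinate: (10/7)·2 + (-6/7)·(-11) + (3/7)·(-1) = 83/7.
y-coordinate: (10/7)·(-10) + (-6/7)·8 + (3/7)·(-8) = -172/7.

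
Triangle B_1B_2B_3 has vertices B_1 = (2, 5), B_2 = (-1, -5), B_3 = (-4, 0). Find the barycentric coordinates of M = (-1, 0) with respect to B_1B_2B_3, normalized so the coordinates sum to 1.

Signed area of the reference triangle: [B_1B_2B_3] = ½·(2·(-5−0) + (-1)·(0−5) + (-4)·(5−(-5))) = ½·(-10 + 5 − 40) = -45/2.
[MB_2B_3] = ½·((-1)·(-5−0) + (-1)·(0−0) + (-4)·(0−(-5))) = ½·(5 + 0 − 20) = -15/2, so the B_1-coordinate is (-15/2)/(-45/2) = 1/3.
[B_1MB_3] = ½·(2·(0−0) + (-1)·(0−5) + (-4)·(5−0)) = ½·(0 + 5 − 20) = -15/2, so the B_2-coordinate is 1/3.
[B_1B_2M] = ½·(2·(-5−0) + (-1)·(0−5) + (-1)·(5−(-5))) = ½·(-10 + 5 − 10) = -15/2, so the B_3-coordinate is 1/3.

(1/3, 1/3, 1/3)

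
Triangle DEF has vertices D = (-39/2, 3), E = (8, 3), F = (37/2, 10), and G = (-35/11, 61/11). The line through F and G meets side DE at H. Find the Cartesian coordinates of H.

Barycentric coordinates of G with respect to DEF: (6/11, 1/11, 4/11).
On side DE the F-coordinate is zero; dropping G's F-weight 4/11 and renormalizing the remaining 6/11 : 1/11 gives weights 6/7, 1/7 on D, E.
H = (6/7)·(-39/2, 3) + (1/7)·(8, 3) = (-109/7, 3).

(-109/7, 3)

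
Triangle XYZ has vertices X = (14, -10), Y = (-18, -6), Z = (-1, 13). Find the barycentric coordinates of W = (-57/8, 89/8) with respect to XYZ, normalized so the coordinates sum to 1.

(-1/8, 1/4, 7/8)

Signed area of the reference triangle: [XYZ] = ½·(14·(-6−13) + (-18)·(13−(-10)) + (-1)·(-10−(-6))) = ½·(-266 − 414 + 4) = -338.
[WYZ] = ½·((-57/8)·(-6−13) + (-18)·(13−(89/8)) + (-1)·(89/8−(-6))) = ½·(1083/8 − 135/4 − 137/8) = 169/4, so the X-coordinate is (169/4)/(-338) = -1/8.
[XWZ] = ½·(14·(89/8−13) + (-57/8)·(13−(-10)) + (-1)·(-10−(89/8))) = ½·(-105/4 − 1311/8 + 169/8) = -169/2, so the Y-coordinate is 1/4.
[XYW] = ½·(14·(-6−(89/8)) + (-18)·(89/8−(-10)) + (-57/8)·(-10−(-6))) = ½·(-959/4 − 1521/4 + 57/2) = -1183/4, so the Z-coordinate is 7/8.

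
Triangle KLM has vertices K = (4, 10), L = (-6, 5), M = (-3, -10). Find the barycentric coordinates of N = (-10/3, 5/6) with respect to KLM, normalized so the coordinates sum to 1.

Signed area of the reference triangle: [KLM] = ½·(4·(5−(-10)) + (-6)·(-10−10) + (-3)·(10−5)) = ½·(60 + 120 − 15) = 165/2.
[NLM] = ½·((-10/3)·(5−(-10)) + (-6)·(-10−(5/6)) + (-3)·(5/6−5)) = ½·(-50 + 65 + 25/2) = 55/4, so the K-coordinate is (55/4)/(165/2) = 1/6.
[KNM] = ½·(4·(5/6−(-10)) + (-10/3)·(-10−10) + (-3)·(10−(5/6))) = ½·(130/3 + 200/3 − 55/2) = 165/4, so the L-coordinate is 1/2.
[KLN] = ½·(4·(5−(5/6)) + (-6)·(5/6−10) + (-10/3)·(10−5)) = ½·(50/3 + 55 − 50/3) = 55/2, so the M-coordinate is 1/3.
Check: 1/6 + 1/2 + 1/3 = 1.

(1/6, 1/2, 1/3)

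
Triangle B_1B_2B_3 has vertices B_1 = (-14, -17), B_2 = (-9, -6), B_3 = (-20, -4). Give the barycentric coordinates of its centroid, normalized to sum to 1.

The centroid is the average of the vertices, so each weight is 1/3.

(1/3, 1/3, 1/3)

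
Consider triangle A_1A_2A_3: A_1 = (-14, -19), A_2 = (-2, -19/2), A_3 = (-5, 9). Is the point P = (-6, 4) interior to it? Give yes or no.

Barycentric coordinates of P: (67/501, 34/501, 400/501).
The three coordinates are positive, positive, positive; a point is interior exactly when all three are positive.

yes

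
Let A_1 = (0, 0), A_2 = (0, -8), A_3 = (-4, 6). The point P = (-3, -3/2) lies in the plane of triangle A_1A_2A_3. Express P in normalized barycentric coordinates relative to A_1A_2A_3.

(-1/2, 3/4, 3/4)

Signed area of the reference triangle: [A_1A_2A_3] = ½·(0·(-8−6) + 0·(6−0) + (-4)·(0−(-8))) = ½·(0 + 0 − 32) = -16.
[PA_2A_3] = ½·((-3)·(-8−6) + 0·(6−(-3/2)) + (-4)·(-3/2−(-8))) = ½·(42 + 0 − 26) = 8, so the A_1-coordinate is 8/(-16) = -1/2.
[A_1PA_3] = ½·(0·(-3/2−6) + (-3)·(6−0) + (-4)·(0−(-3/2))) = ½·(0 − 18 − 6) = -12, so the A_2-coordinate is 3/4.
[A_1A_2P] = ½·(0·(-8−(-3/2)) + 0·(-3/2−0) + (-3)·(0−(-8))) = ½·(0 + 0 − 24) = -12, so the A_3-coordinate is 3/4.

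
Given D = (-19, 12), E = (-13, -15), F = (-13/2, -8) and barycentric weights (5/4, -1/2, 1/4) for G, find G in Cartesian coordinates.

(-151/8, 41/2)

G = (5/4)·D + (-1/2)·E + (1/4)·F.
x-coordinate: (5/4)·(-19) + (-1/2)·(-13) + (1/4)·(-13/2) = -151/8.
y-coordinate: (5/4)·12 + (-1/2)·(-15) + (1/4)·(-8) = 41/2.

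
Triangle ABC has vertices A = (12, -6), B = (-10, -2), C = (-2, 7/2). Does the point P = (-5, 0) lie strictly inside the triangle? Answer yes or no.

yes

Barycentric coordinates of P: (23/306, 155/306, 64/153).
The three coordinates are positive, positive, positive; a point is interior exactly when all three are positive.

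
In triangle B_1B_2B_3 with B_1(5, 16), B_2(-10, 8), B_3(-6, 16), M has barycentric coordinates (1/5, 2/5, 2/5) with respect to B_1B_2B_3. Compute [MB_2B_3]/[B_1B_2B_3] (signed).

1/5

The signed ratio [MB_2B_3]/[B_1B_2B_3] equals the barycentric coordinate of M at vertex B_1, which is 1/5.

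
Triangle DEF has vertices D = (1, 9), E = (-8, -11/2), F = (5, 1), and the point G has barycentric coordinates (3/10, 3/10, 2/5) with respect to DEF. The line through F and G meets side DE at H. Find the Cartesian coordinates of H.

(-7/2, 7/4)

Line FG meets DE where the F-coordinate vanishes; zeroing G's F-weight and renormalizing leaves D, E-weights 3/10 : 3/10 → (1/2, 1/2).
So H = (1/2)·D + (1/2)·E = (-7/2, 7/4).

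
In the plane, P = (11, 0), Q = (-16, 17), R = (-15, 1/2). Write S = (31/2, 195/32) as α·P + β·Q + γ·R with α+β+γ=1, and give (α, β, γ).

(19/16, 3/8, -9/16)

Signed area of the reference triangle: [PQR] = ½·(11·(17−(1/2)) + (-16)·(1/2−0) + (-15)·(0−17)) = ½·(363/2 − 8 + 255) = 857/4.
[SQR] = ½·((31/2)·(17−(1/2)) + (-16)·(1/2−(195/32)) + (-15)·(195/32−17)) = ½·(1023/4 + 179/2 + 5235/32) = 16283/64, so the P-coordinate is (16283/64)/(857/4) = 19/16.
[PSR] = ½·(11·(195/32−(1/2)) + (31/2)·(1/2−0) + (-15)·(0−(195/32))) = ½·(1969/32 + 31/4 + 2925/32) = 2571/32, so the Q-coordinate is 3/8.
[PQS] = ½·(11·(17−(195/32)) + (-16)·(195/32−0) + (31/2)·(0−17)) = ½·(3839/32 − 195/2 − 527/2) = -7713/64, so the R-coordinate is -9/16.
Check: 19/16 + 3/8 − 9/16 = 1.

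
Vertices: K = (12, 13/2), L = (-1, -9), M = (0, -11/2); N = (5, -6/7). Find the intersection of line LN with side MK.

Barycentric coordinates of N with respect to KLM: (3/7, 1/7, 3/7).
On side MK the L-coordinate is zero; dropping N's L-weight 1/7 and renormalizing the remaining 3/7 : 3/7 gives weights 1/2, 1/2 on M, K.
J = (1/2)·(0, -11/2) + (1/2)·(12, 13/2) = (6, 1/2).

(6, 1/2)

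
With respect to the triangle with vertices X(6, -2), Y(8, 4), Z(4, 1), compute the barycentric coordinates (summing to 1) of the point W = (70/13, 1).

Signed area of the reference triangle: [XYZ] = ½·(6·(4−1) + 8·(1−(-2)) + 4·(-2−4)) = ½·(18 + 24 − 24) = 9.
[WYZ] = ½·((70/13)·(4−1) + 8·(1−1) + 4·(1−4)) = ½·(210/13 + 0 − 12) = 27/13, so the X-coordinate is (27/13)/9 = 3/13.
[XWZ] = ½·(6·(1−1) + (70/13)·(1−(-2)) + 4·(-2−1)) = ½·(0 + 210/13 − 12) = 27/13, so the Y-coordinate is 3/13.
[XYW] = ½·(6·(4−1) + 8·(1−(-2)) + (70/13)·(-2−4)) = ½·(18 + 24 − 420/13) = 63/13, so the Z-coordinate is 7/13.
Check: 3/13 + 3/13 + 7/13 = 1.

(3/13, 3/13, 7/13)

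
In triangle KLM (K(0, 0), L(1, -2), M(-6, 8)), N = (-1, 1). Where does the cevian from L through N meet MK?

(-3, 4)

Barycentric coordinates of N with respect to KLM: (1/4, 1/2, 1/4).
On side MK the L-coordinate is zero; dropping N's L-weight 1/2 and renormalizing the remaining 1/4 : 1/4 gives weights 1/2, 1/2 on M, K.
J = (1/2)·(-6, 8) + (1/2)·(0, 0) = (-3, 4).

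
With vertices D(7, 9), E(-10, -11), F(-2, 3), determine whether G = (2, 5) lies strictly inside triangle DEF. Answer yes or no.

Barycentric coordinates of G: (20/39, 1/13, 16/39).
The three coordinates are positive, positive, positive; a point is interior exactly when all three are positive.

yes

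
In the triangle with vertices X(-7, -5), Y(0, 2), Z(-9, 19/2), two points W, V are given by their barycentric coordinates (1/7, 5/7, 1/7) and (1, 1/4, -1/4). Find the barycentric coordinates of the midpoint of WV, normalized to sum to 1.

(4/7, 27/56, -3/56)

Since both coordinate triples sum to 1, the midpoint's barycentrics are the componentwise average.
(1/7+1)/2 = 4/7; similarly 27/56 and -3/56.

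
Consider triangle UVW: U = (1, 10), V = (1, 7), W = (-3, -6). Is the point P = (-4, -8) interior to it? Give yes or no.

Barycentric coordinates of P: (5/12, -2/3, 5/4).
The three coordinates are positive, negative, positive; a point is interior exactly when all three are positive.

no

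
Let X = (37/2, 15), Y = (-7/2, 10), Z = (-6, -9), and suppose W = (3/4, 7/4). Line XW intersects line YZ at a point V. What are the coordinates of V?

(-31/6, -8/3)

Barycentric coordinates of W with respect to XYZ: (1/4, 1/4, 1/2).
On side YZ the X-coordinate is zero; dropping W's X-weight 1/4 and renormalizing the remaining 1/4 : 1/2 gives weights 1/3, 2/3 on Y, Z.
V = (1/3)·(-7/2, 10) + (2/3)·(-6, -9) = (-31/6, -8/3).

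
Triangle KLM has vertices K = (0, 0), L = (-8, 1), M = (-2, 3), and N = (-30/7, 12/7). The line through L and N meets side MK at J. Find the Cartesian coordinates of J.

Barycentric coordinates of N with respect to KLM: (1/7, 3/7, 3/7).
On side MK the L-coordinate is zero; dropping N's L-weight 3/7 and renormalizing the remaining 3/7 : 1/7 gives weights 3/4, 1/4 on M, K.
J = (3/4)·(-2, 3) + (1/4)·(0, 0) = (-3/2, 9/4).

(-3/2, 9/4)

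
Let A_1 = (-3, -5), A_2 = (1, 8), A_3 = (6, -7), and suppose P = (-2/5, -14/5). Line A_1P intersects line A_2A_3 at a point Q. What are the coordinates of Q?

(7/2, 1/2)

Barycentric coordinates of P with respect to A_1A_2A_3: (3/5, 1/5, 1/5).
On side A_2A_3 the A_1-coordinate is zero; dropping P's A_1-weight 3/5 and renormalizing the remaining 1/5 : 1/5 gives weights 1/2, 1/2 on A_2, A_3.
Q = (1/2)·(1, 8) + (1/2)·(6, -7) = (7/2, 1/2).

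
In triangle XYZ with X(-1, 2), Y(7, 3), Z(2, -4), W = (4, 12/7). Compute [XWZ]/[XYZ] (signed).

4/7

[XYZ] = ½·((-1)·(3−(-4)) + 7·(-4−2) + 2·(2−3)) = ½·(-7 − 42 − 2) = -51/2.
[XWZ] = ½·((-1)·(12/7−(-4)) + 4·(-4−2) + 2·(2−(12/7))) = ½·(-40/7 − 24 + 4/7) = -102/7, so the ratio is (-102/7)/(-51/2) = 4/7.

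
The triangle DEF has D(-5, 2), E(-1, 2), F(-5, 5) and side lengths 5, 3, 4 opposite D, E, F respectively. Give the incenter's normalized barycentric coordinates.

The incenter has barycentric coordinates proportional to the opposite side lengths: (5 : 3 : 4).
Normalizing by 5+3+4 = 12 gives (5/12, 1/4, 1/3).

(5/12, 1/4, 1/3)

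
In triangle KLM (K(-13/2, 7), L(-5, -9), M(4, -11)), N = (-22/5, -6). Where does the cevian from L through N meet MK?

(-3, 1)

Barycentric coordinates of N with respect to KLM: (1/5, 7/10, 1/10).
On side MK the L-coordinate is zero; dropping N's L-weight 7/10 and renormalizing the remaining 1/10 : 1/5 gives weights 1/3, 2/3 on M, K.
J = (1/3)·(4, -11) + (2/3)·(-13/2, 7) = (-3, 1).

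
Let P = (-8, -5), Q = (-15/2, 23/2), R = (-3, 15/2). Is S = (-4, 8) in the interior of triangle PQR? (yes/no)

yes

Barycentric coordinates of S: (7/305, 12/61, 238/305).
The three coordinates are positive, positive, positive; a point is interior exactly when all three are positive.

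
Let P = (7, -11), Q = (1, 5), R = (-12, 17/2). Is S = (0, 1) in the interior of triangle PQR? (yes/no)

yes

Barycentric coordinates of S: (111/374, 183/374, 40/187).
The three coordinates are positive, positive, positive; a point is interior exactly when all three are positive.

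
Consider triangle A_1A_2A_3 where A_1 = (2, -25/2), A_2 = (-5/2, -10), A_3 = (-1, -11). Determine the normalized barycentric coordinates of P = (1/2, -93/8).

Signed area of the reference triangle: [A_1A_2A_3] = ½·(2·(-10−(-11)) + (-5/2)·(-11−(-25/2)) + (-1)·(-25/2−(-10))) = ½·(2 − 15/4 + 5/2) = 3/8.
[PA_2A_3] = ½·((1/2)·(-10−(-11)) + (-5/2)·(-11−(-93/8)) + (-1)·(-93/8−(-10))) = ½·(1/2 − 25/16 + 13/8) = 9/32, so the A_1-coordinate is (9/32)/(3/8) = 3/4.
[A_1PA_3] = ½·(2·(-93/8−(-11)) + (1/2)·(-11−(-25/2)) + (-1)·(-25/2−(-93/8))) = ½·(-5/4 + 3/4 + 7/8) = 3/16, so the A_2-coordinate is 1/2.
[A_1A_2P] = ½·(2·(-10−(-93/8)) + (-5/2)·(-93/8−(-25/2)) + (1/2)·(-25/2−(-10))) = ½·(13/4 − 35/16 − 5/4) = -3/32, so the A_3-coordinate is -1/4.
Check: 3/4 + 1/2 − 1/4 = 1.

(3/4, 1/2, -1/4)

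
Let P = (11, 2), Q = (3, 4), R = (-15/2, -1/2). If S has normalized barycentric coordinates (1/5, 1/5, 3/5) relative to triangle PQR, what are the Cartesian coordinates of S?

S = (1/5)·P + (1/5)·Q + (3/5)·R.
x-coordinate: (1/5)·11 + (1/5)·3 + (3/5)·(-15/2) = -17/10.
y-coordinate: (1/5)·2 + (1/5)·4 + (3/5)·(-1/2) = 9/10.

(-17/10, 9/10)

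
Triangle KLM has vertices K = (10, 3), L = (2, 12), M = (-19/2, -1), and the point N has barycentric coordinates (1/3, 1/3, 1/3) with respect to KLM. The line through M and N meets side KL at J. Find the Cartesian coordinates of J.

Line MN meets KL where the M-coordinate vanishes; zeroing N's M-weight and renormalizing leaves K, L-weights 1/3 : 1/3 → (1/2, 1/2).
So J = (1/2)·K + (1/2)·L = (6, 15/2).

(6, 15/2)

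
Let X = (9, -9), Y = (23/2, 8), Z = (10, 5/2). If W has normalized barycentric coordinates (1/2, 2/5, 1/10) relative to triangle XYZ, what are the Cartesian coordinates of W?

(101/10, -21/20)

W = (1/2)·X + (2/5)·Y + (1/10)·Z.
x-coordinate: (1/2)·9 + (2/5)·(23/2) + (1/10)·10 = 101/10.
y-coordinate: (1/2)·(-9) + (2/5)·8 + (1/10)·(5/2) = -21/20.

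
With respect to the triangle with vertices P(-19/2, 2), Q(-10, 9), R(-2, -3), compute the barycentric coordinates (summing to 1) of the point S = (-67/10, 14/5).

Signed area of the reference triangle: [PQR] = ½·((-19/2)·(9−(-3)) + (-10)·(-3−2) + (-2)·(2−9)) = ½·(-114 + 50 + 14) = -25.
[SQR] = ½·((-67/10)·(9−(-3)) + (-10)·(-3−(14/5)) + (-2)·(14/5−9)) = ½·(-402/5 + 58 + 62/5) = -5, so the P-coordinate is (-5)/(-25) = 1/5.
[PSR] = ½·((-19/2)·(14/5−(-3)) + (-67/10)·(-3−2) + (-2)·(2−(14/5))) = ½·(-551/10 + 67/2 + 8/5) = -10, so the Q-coordinate is 2/5.
[PQS] = ½·((-19/2)·(9−(14/5)) + (-10)·(14/5−2) + (-67/10)·(2−9)) = ½·(-589/10 − 8 + 469/10) = -10, so the R-coordinate is 2/5.
Check: 1/5 + 2/5 + 2/5 = 1.

(1/5, 2/5, 2/5)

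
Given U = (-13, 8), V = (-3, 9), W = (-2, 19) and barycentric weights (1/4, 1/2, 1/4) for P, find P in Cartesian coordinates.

P = (1/4)·U + (1/2)·V + (1/4)·W.
x-coordinate: (1/4)·(-13) + (1/2)·(-3) + (1/4)·(-2) = -21/4.
y-coordinate: (1/4)·8 + (1/2)·9 + (1/4)·19 = 45/4.

(-21/4, 45/4)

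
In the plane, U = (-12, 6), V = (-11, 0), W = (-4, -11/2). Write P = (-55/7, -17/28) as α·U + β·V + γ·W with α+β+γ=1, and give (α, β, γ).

(5/14, 1/7, 1/2)

Signed area of the reference triangle: [UVW] = ½·((-12)·(0−(-11/2)) + (-11)·(-11/2−6) + (-4)·(6−0)) = ½·(-66 + 253/2 − 24) = 73/4.
[PVW] = ½·((-55/7)·(0−(-11/2)) + (-11)·(-11/2−(-17/28)) + (-4)·(-17/28−0)) = ½·(-605/14 + 1507/28 + 17/7) = 365/56, so the U-coordinate is (365/56)/(73/4) = 5/14.
[UPW] = ½·((-12)·(-17/28−(-11/2)) + (-55/7)·(-11/2−6) + (-4)·(6−(-17/28))) = ½·(-411/7 + 1265/14 − 185/7) = 73/28, so the V-coordinate is 1/7.
[UVP] = ½·((-12)·(0−(-17/28)) + (-11)·(-17/28−6) + (-55/7)·(6−0)) = ½·(-51/7 + 2035/28 − 330/7) = 73/8, so the W-coordinate is 1/2.
Check: 5/14 + 1/7 + 1/2 = 1.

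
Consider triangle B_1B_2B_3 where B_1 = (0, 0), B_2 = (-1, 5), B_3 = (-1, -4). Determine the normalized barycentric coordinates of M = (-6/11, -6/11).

(5/11, 2/11, 4/11)

Signed area of the reference triangle: [B_1B_2B_3] = ½·(0·(5−(-4)) + (-1)·(-4−0) + (-1)·(0−5)) = ½·(0 + 4 + 5) = 9/2.
[MB_2B_3] = ½·((-6/11)·(5−(-4)) + (-1)·(-4−(-6/11)) + (-1)·(-6/11−5)) = ½·(-54/11 + 38/11 + 61/11) = 45/22, so the B_1-coordinate is (45/22)/(9/2) = 5/11.
[B_1MB_3] = ½·(0·(-6/11−(-4)) + (-6/11)·(-4−0) + (-1)·(0−(-6/11))) = ½·(0 + 24/11 − 6/11) = 9/11, so the B_2-coordinate is 2/11.
[B_1B_2M] = ½·(0·(5−(-6/11)) + (-1)·(-6/11−0) + (-6/11)·(0−5)) = ½·(0 + 6/11 + 30/11) = 18/11, so the B_3-coordinate is 4/11.
Check: 5/11 + 2/11 + 4/11 = 1.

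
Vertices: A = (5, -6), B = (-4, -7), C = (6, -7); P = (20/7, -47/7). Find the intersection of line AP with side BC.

Barycentric coordinates of P with respect to ABC: (2/7, 2/7, 3/7).
On side BC the A-coordinate is zero; dropping P's A-weight 2/7 and renormalizing the remaining 2/7 : 3/7 gives weights 2/5, 3/5 on B, C.
Q = (2/5)·(-4, -7) + (3/5)·(6, -7) = (2, -7).

(2, -7)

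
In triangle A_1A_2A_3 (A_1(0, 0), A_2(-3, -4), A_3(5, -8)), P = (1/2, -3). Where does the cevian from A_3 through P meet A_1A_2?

(-1, -4/3)

Barycentric coordinates of P with respect to A_1A_2A_3: (1/2, 1/4, 1/4).
On side A_1A_2 the A_3-coordinate is zero; dropping P's A_3-weight 1/4 and renormalizing the remaining 1/2 : 1/4 gives weights 2/3, 1/3 on A_1, A_2.
Q = (2/3)·(0, 0) + (1/3)·(-3, -4) = (-1, -4/3).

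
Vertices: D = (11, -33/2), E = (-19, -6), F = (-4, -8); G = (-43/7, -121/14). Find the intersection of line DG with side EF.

(-9, -22/3)

Barycentric coordinates of G with respect to DEF: (1/7, 2/7, 4/7).
On side EF the D-coordinate is zero; dropping G's D-weight 1/7 and renormalizing the remaining 2/7 : 4/7 gives weights 1/3, 2/3 on E, F.
H = (1/3)·(-19, -6) + (2/3)·(-4, -8) = (-9, -22/3).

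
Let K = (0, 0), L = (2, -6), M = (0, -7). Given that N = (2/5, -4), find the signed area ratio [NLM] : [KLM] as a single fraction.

[KLM] = ½·(0·(-6−(-7)) + 2·(-7−0) + 0·(0−(-6))) = ½·(0 − 14 + 0) = -7.
[NLM] = ½·((2/5)·(-6−(-7)) + 2·(-7−(-4)) + 0·(-4−(-6))) = ½·(2/5 − 6 + 0) = -14/5, so the ratio is (-14/5)/(-7) = 2/5.

2/5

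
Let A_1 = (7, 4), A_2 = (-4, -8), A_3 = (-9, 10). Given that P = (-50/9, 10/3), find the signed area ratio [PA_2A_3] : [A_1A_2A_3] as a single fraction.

1/9

[A_1A_2A_3] = ½·(7·(-8−10) + (-4)·(10−4) + (-9)·(4−(-8))) = ½·(-126 − 24 − 108) = -129.
[PA_2A_3] = ½·((-50/9)·(-8−10) + (-4)·(10−(10/3)) + (-9)·(10/3−(-8))) = ½·(100 − 80/3 − 102) = -43/3, so the ratio is (-43/3)/(-129) = 1/9.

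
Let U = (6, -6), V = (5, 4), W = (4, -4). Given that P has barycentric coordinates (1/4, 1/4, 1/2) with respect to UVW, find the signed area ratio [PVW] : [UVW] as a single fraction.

1/4

The signed ratio [PVW]/[UVW] equals the barycentric coordinate of P at vertex U, which is 1/4.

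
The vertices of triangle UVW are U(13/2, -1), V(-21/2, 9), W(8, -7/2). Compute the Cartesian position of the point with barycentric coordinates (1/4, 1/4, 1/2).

P = (1/4)·U + (1/4)·V + (1/2)·W.
x-coordinate: (1/4)·(13/2) + (1/4)·(-21/2) + (1/2)·8 = 3.
y-coordinate: (1/4)·(-1) + (1/4)·9 + (1/2)·(-7/2) = 1/4.

(3, 1/4)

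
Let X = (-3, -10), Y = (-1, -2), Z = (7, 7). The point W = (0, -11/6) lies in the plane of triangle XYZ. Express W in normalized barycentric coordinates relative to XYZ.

(1/6, 2/3, 1/6)

Signed area of the reference triangle: [XYZ] = ½·((-3)·(-2−7) + (-1)·(7−(-10)) + 7·(-10−(-2))) = ½·(27 − 17 − 56) = -23.
[WYZ] = ½·(0·(-2−7) + (-1)·(7−(-11/6)) + 7·(-11/6−(-2))) = ½·(0 − 53/6 + 7/6) = -23/6, so the X-coordinate is (-23/6)/(-23) = 1/6.
[XWZ] = ½·((-3)·(-11/6−7) + 0·(7−(-10)) + 7·(-10−(-11/6))) = ½·(53/2 + 0 − 343/6) = -46/3, so the Y-coordinate is 2/3.
[XYW] = ½·((-3)·(-2−(-11/6)) + (-1)·(-11/6−(-10)) + 0·(-10−(-2))) = ½·(1/2 − 49/6 + 0) = -23/6, so the Z-coordinate is 1/6.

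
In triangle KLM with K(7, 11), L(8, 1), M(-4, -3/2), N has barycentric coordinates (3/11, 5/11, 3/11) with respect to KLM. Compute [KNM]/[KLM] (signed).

5/11

The signed ratio [KNM]/[KLM] equals the barycentric coordinate of N at vertex L, which is 5/11.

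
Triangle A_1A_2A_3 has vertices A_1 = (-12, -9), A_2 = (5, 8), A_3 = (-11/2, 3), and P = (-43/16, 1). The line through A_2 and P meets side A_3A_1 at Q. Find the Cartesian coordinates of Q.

Barycentric coordinates of P with respect to A_1A_2A_3: (3/8, 1/2, 1/8).
On side A_3A_1 the A_2-coordinate is zero; dropping P's A_2-weight 1/2 and renormalizing the remaining 1/8 : 3/8 gives weights 1/4, 3/4 on A_3, A_1.
Q = (1/4)·(-11/2, 3) + (3/4)·(-12, -9) = (-83/8, -6).

(-83/8, -6)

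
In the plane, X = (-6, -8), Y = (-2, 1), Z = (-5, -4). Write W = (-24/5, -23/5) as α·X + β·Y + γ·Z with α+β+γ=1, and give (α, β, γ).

Signed area of the reference triangle: [XYZ] = ½·((-6)·(1−(-4)) + (-2)·(-4−(-8)) + (-5)·(-8−1)) = ½·(-30 − 8 + 45) = 7/2.
[WYZ] = ½·((-24/5)·(1−(-4)) + (-2)·(-4−(-23/5)) + (-5)·(-23/5−1)) = ½·(-24 − 6/5 + 28) = 7/5, so the X-coordinate is (7/5)/(7/2) = 2/5.
[XWZ] = ½·((-6)·(-23/5−(-4)) + (-24/5)·(-4−(-8)) + (-5)·(-8−(-23/5))) = ½·(18/5 − 96/5 + 17) = 7/10, so the Y-coordinate is 1/5.
[XYW] = ½·((-6)·(1−(-23/5)) + (-2)·(-23/5−(-8)) + (-24/5)·(-8−1)) = ½·(-168/5 − 34/5 + 216/5) = 7/5, so the Z-coordinate is 2/5.
Check: 2/5 + 1/5 + 2/5 = 1.

(2/5, 1/5, 2/5)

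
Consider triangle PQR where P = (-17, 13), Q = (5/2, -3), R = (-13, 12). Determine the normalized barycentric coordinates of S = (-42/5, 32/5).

(2/5, 2/5, 1/5)

Signed area of the reference triangle: [PQR] = ½·((-17)·(-3−12) + (5/2)·(12−13) + (-13)·(13−(-3))) = ½·(255 − 5/2 − 208) = 89/4.
[SQR] = ½·((-42/5)·(-3−12) + (5/2)·(12−(32/5)) + (-13)·(32/5−(-3))) = ½·(126 + 14 − 611/5) = 89/10, so the P-coordinate is (89/10)/(89/4) = 2/5.
[PSR] = ½·((-17)·(32/5−12) + (-42/5)·(12−13) + (-13)·(13−(32/5))) = ½·(476/5 + 42/5 − 429/5) = 89/10, so the Q-coordinate is 2/5.
[PQS] = ½·((-17)·(-3−(32/5)) + (5/2)·(32/5−13) + (-42/5)·(13−(-3))) = ½·(799/5 − 33/2 − 672/5) = 89/20, so the R-coordinate is 1/5.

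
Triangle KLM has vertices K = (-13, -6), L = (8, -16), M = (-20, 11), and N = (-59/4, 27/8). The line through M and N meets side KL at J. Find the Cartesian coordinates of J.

(-6, -28/3)

Barycentric coordinates of N with respect to KLM: (1/4, 1/8, 5/8).
On side KL the M-coordinate is zero; dropping N's M-weight 5/8 and renormalizing the remaining 1/4 : 1/8 gives weights 2/3, 1/3 on K, L.
J = (2/3)·(-13, -6) + (1/3)·(8, -16) = (-6, -28/3).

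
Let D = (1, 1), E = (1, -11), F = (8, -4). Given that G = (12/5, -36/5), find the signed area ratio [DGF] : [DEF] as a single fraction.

[DEF] = ½·(1·(-11−(-4)) + 1·(-4−1) + 8·(1−(-11))) = ½·(-7 − 5 + 96) = 42.
[DGF] = ½·(1·(-36/5−(-4)) + (12/5)·(-4−1) + 8·(1−(-36/5))) = ½·(-16/5 − 12 + 328/5) = 126/5, so the ratio is (126/5)/42 = 3/5.

3/5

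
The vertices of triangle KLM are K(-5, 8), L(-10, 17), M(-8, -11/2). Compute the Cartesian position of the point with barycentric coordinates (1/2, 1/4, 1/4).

(-7, 55/8)

N = (1/2)·K + (1/4)·L + (1/4)·M.
x-coordinate: (1/2)·(-5) + (1/4)·(-10) + (1/4)·(-8) = -7.
y-coordinate: (1/2)·8 + (1/4)·17 + (1/4)·(-11/2) = 55/8.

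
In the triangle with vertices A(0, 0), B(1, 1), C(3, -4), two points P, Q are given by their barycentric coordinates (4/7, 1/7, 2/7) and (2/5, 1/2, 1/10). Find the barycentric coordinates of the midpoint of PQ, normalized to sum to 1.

(17/35, 9/28, 27/140)

Since both coordinate triples sum to 1, the midpoint's barycentrics are the componentwise average.
(4/7+2/5)/2 = 17/35; similarly 9/28 and 27/140.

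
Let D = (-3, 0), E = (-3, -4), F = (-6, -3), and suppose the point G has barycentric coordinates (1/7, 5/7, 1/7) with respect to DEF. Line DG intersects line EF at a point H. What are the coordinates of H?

Line DG meets EF where the D-coordinate vanishes; zeroing G's D-weight and renormalizing leaves E, F-weights 5/7 : 1/7 → (5/6, 1/6).
So H = (5/6)·E + (1/6)·F = (-7/2, -23/6).

(-7/2, -23/6)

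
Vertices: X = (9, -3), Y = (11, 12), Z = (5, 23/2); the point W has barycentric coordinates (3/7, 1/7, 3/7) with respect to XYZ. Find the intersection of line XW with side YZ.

Line XW meets YZ where the X-coordinate vanishes; zeroing W's X-weight and renormalizing leaves Y, Z-weights 1/7 : 3/7 → (1/4, 3/4).
So V = (1/4)·Y + (3/4)·Z = (13/2, 93/8).

(13/2, 93/8)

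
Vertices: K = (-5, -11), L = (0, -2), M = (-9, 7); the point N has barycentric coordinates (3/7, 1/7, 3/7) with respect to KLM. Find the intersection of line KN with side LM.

(-27/4, 19/4)

Line KN meets LM where the K-coordinate vanishes; zeroing N's K-weight and renormalizing leaves L, M-weights 1/7 : 3/7 → (1/4, 3/4).
So J = (1/4)·L + (3/4)·M = (-27/4, 19/4).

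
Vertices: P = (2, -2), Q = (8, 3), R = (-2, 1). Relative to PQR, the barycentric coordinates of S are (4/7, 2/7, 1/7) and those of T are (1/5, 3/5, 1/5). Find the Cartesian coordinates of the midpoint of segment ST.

(139/35, 51/70)

Barycentric coordinates of the midpoint are the average: (27/70, 31/70, 6/35).
Converting: (27/70)·P + (31/70)·Q + (6/35)·R = (139/35, 51/70).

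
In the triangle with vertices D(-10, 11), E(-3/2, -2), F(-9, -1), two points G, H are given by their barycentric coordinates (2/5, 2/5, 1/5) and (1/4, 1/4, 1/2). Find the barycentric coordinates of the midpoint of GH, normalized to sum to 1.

Since both coordinate triples sum to 1, the midpoint's barycentrics are the componentwise average.
(2/5+1/4)/2 = 13/40; similarly 13/40 and 7/20.

(13/40, 13/40, 7/20)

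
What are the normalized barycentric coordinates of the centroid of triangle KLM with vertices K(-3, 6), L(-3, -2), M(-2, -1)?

The centroid is the average of the vertices, so each weight is 1/3.

(1/3, 1/3, 1/3)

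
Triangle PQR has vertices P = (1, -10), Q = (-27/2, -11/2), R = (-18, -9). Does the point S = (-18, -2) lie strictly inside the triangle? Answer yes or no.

Barycentric coordinates of S: (-63/142, 133/71, -61/142).
The three coordinates are negative, positive, negative; a point is interior exactly when all three are positive.

no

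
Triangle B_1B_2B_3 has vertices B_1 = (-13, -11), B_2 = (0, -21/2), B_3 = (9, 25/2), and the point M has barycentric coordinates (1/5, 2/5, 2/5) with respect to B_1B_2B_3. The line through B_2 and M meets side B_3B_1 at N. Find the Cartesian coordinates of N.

(5/3, 14/3)

Line B_2M meets B_3B_1 where the B_2-coordinate vanishes; zeroing M's B_2-weight and renormalizing leaves B_3, B_1-weights 2/5 : 1/5 → (2/3, 1/3).
So N = (2/3)·B_3 + (1/3)·B_1 = (5/3, 14/3).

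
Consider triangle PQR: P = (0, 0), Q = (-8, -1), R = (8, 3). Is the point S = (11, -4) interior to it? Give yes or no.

no

Barycentric coordinates of S: (31/4, -65/16, -43/16).
The three coordinates are positive, negative, negative; a point is interior exactly when all three are positive.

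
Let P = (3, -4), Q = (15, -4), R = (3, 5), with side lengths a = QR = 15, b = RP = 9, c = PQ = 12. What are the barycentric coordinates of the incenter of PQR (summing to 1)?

(5/12, 1/4, 1/3)

The incenter has barycentric coordinates proportional to the opposite side lengths: (15 : 9 : 12).
Normalizing by 15+9+12 = 36 gives (5/12, 1/4, 1/3).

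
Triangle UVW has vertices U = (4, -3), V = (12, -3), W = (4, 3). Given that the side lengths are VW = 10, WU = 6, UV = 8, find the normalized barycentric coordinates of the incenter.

(5/12, 1/4, 1/3)

The incenter has barycentric coordinates proportional to the opposite side lengths: (10 : 6 : 8).
Normalizing by 10+6+8 = 24 gives (5/12, 1/4, 1/3).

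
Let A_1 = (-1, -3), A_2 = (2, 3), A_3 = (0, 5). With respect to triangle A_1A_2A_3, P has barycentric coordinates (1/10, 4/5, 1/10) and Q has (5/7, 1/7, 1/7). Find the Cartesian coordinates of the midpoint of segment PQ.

(15/28, 4/5)

Barycentric coordinates of the midpoint are the average: (57/140, 33/70, 17/140).
Converting: (57/140)·A_1 + (33/70)·A_2 + (17/140)·A_3 = (15/28, 4/5).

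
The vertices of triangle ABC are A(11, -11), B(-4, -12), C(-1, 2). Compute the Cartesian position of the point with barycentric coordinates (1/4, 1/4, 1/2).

P = (1/4)·A + (1/4)·B + (1/2)·C.
x-coordinate: (1/4)·11 + (1/4)·(-4) + (1/2)·(-1) = 5/4.
y-coordinate: (1/4)·(-11) + (1/4)·(-12) + (1/2)·2 = -19/4.

(5/4, -19/4)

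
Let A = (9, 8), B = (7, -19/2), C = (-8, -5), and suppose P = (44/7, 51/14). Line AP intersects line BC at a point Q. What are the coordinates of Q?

(-1/2, -29/4)

Barycentric coordinates of P with respect to ABC: (5/7, 1/7, 1/7).
On side BC the A-coordinate is zero; dropping P's A-weight 5/7 and renormalizing the remaining 1/7 : 1/7 gives weights 1/2, 1/2 on B, C.
Q = (1/2)·(7, -19/2) + (1/2)·(-8, -5) = (-1/2, -29/4).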